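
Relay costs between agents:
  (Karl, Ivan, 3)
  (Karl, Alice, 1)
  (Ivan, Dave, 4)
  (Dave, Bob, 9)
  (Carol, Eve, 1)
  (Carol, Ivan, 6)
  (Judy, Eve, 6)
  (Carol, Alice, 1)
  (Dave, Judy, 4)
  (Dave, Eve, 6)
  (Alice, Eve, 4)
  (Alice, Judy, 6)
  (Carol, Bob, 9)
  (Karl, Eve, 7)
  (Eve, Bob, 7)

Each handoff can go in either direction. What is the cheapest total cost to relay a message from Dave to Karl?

Some routes from Dave to Karl:
Dave-Ivan-Karl: 4 + 3 = 7
Dave-Eve-Alice-Karl: 6 + 4 + 1 = 11
Dave-Judy-Alice-Karl: 4 + 6 + 1 = 11
Dave-Eve-Carol-Alice-Karl: 6 + 1 + 1 + 1 = 9
Dave-Ivan-Carol-Alice-Karl: 4 + 6 + 1 + 1 = 12
The minimum is 7.

7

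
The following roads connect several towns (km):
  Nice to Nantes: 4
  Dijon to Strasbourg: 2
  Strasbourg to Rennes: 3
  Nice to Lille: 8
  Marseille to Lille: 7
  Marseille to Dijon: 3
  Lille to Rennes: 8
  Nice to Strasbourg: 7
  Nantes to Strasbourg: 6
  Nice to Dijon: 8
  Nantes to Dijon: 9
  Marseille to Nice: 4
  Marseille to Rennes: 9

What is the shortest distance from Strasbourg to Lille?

11

Some routes from Strasbourg to Lille:
Strasbourg-Nice-Lille: 7 + 8 = 15
Strasbourg-Dijon-Marseille-Lille: 2 + 3 + 7 = 12
Strasbourg-Rennes-Lille: 3 + 8 = 11
Strasbourg-Dijon-Marseille-Nice-Lille: 2 + 3 + 4 + 8 = 17
Strasbourg-Nantes-Nice-Lille: 6 + 4 + 8 = 18
Best route has total 11 km.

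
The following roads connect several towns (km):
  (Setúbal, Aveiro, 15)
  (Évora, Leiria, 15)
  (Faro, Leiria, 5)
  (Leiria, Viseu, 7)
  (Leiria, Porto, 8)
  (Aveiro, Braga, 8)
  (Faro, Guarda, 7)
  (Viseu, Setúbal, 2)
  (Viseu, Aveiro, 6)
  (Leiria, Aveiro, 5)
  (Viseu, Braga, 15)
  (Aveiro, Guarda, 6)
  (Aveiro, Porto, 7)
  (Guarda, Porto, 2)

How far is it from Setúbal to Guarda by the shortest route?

A few of the Setúbal→Guarda routes:
Setúbal-Viseu-Aveiro-Guarda: 2 + 6 + 6 = 14
Setúbal-Viseu-Leiria-Aveiro-Guarda: 2 + 7 + 5 + 6 = 20
Setúbal-Viseu-Leiria-Porto-Guarda: 2 + 7 + 8 + 2 = 19
Setúbal-Viseu-Aveiro-Porto-Guarda: 2 + 6 + 7 + 2 = 17
The minimum is 14 km.

14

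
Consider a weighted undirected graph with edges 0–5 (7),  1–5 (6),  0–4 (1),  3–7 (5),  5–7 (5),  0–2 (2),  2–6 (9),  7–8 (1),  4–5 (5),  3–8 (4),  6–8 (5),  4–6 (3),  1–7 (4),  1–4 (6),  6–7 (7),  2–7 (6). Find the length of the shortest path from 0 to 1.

A few of the 0→1 routes:
0 -> 4 -> 1: 1 + 6 = 7
0 -> 4 -> 5 -> 1: 1 + 5 + 6 = 12
0 -> 2 -> 7 -> 1: 2 + 6 + 4 = 12
0 -> 5 -> 1: 7 + 6 = 13
Best route has total 7.

7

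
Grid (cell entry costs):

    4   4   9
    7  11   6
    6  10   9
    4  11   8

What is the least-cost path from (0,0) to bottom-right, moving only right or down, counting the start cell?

Best path: (0,0) -> (0,1) -> (0,2) -> (1,2) -> (2,2) -> (3,2)
Cost: 4 + 4 + 9 + 6 + 9 + 8 = 40

40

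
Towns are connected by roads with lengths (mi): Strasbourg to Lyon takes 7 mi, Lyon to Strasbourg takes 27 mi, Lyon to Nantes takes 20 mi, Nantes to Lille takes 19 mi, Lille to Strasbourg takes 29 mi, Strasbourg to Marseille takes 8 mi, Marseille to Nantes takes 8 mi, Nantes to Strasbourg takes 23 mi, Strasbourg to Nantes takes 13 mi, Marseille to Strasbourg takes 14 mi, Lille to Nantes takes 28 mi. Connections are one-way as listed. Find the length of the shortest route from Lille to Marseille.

Paths from Lille to Marseille:
Lille -> Strasbourg -> Marseille: 29 + 8 = 37
Lille -> Nantes -> Strasbourg -> Marseille: 28 + 23 + 8 = 59
Best route has total 37 mi.

37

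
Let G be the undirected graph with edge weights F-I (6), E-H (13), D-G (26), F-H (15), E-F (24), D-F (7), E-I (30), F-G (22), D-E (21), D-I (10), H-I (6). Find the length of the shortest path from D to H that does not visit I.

Some routes from D to H avoiding I:
D - E - H: 21 + 13 = 34
D - F - H: 7 + 15 = 22
D - F - E - H: 7 + 24 + 13 = 44
D - E - F - H: 21 + 24 + 15 = 60
The minimum is 22.

22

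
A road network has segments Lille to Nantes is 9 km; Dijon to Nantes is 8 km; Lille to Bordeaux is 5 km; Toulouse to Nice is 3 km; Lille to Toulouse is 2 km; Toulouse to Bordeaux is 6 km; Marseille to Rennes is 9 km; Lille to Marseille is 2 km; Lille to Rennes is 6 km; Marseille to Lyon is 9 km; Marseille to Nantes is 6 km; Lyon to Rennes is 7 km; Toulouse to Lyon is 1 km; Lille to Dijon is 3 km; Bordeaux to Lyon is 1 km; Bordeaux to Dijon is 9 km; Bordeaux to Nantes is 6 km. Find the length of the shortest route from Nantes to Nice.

11

Checking several routes:
Nantes → Lille → Toulouse → Nice: 9 + 2 + 3 = 14
Nantes → Marseille → Lille → Toulouse → Nice: 6 + 2 + 2 + 3 = 13
Nantes → Bordeaux → Lyon → Toulouse → Nice: 6 + 1 + 1 + 3 = 11
Best route has total 11 km.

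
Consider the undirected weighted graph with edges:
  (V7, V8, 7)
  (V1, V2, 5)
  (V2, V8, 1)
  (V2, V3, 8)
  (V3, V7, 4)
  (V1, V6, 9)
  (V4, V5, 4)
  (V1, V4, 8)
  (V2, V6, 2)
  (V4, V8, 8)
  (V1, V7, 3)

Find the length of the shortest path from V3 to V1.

Some routes from V3 to V1:
V3 - V7 - V8 - V2 - V1: 4 + 7 + 1 + 5 = 17
V3 - V2 - V1: 8 + 5 = 13
V3 - V2 - V6 - V1: 8 + 2 + 9 = 19
V3 - V7 - V1: 4 + 3 = 7
V3 - V2 - V8 - V7 - V1: 8 + 1 + 7 + 3 = 19
Best route has total 7.

7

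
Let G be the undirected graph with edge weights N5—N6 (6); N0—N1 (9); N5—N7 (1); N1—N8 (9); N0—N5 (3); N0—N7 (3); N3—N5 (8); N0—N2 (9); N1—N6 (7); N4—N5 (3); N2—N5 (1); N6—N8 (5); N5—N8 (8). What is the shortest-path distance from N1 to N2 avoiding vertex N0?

14

Candidate routes:
N1-N8-N5-N2: 9 + 8 + 1 = 18
N1-N8-N6-N5-N2: 9 + 5 + 6 + 1 = 21
N1-N6-N5-N2: 7 + 6 + 1 = 14
N1-N6-N8-N5-N2: 7 + 5 + 8 + 1 = 21
Shortest: 14.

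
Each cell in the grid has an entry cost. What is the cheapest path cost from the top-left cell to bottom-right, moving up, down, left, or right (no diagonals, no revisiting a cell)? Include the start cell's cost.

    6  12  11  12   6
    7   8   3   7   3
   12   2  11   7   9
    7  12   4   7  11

54

Take (0,0) (1,0) (1,1) (1,2) (1,3) (1,4) (2,4) (3,4) for a total of 6 + 7 + 8 + 3 + 7 + 3 + 9 + 11 = 54.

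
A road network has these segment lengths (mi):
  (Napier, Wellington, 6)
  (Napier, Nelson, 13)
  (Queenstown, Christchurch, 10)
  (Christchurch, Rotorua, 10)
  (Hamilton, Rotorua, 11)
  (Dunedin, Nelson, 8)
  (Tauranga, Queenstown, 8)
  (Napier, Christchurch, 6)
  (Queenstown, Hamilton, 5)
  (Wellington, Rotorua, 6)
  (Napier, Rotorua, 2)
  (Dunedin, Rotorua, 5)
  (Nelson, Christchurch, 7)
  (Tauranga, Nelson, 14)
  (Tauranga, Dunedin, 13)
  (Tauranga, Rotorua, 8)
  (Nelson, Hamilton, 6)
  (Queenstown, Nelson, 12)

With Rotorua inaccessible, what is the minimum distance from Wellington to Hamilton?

Comparing a few candidate routes:
Wellington - Napier - Christchurch - Nelson - Queenstown - Hamilton: 6 + 6 + 7 + 12 + 5 = 36
Wellington - Napier - Christchurch - Nelson - Hamilton: 6 + 6 + 7 + 6 = 25
Wellington - Napier - Nelson - Queenstown - Hamilton: 6 + 13 + 12 + 5 = 36
Wellington - Napier - Nelson - Hamilton: 6 + 13 + 6 = 25
Wellington - Napier - Christchurch - Queenstown - Hamilton: 6 + 6 + 10 + 5 = 27
The minimum is 25 mi.

25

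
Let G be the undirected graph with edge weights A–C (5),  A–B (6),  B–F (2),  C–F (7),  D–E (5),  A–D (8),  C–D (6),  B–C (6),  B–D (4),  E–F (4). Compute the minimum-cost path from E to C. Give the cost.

A few of the E→C routes:
E → F → B → C: 4 + 2 + 6 = 12
E → F → B → D → C: 4 + 2 + 4 + 6 = 16
E → D → C: 5 + 6 = 11
E → D → B → C: 5 + 4 + 6 = 15
E → F → C: 4 + 7 = 11
Best route has total 11.

11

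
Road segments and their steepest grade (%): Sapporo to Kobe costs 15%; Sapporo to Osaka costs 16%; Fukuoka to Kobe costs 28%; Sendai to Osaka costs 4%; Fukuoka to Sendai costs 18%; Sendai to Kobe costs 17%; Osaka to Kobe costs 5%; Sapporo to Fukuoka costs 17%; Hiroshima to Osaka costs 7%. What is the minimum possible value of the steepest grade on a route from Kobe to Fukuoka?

17

Some routes from Kobe to Fukuoka:
Kobe - Sapporo - Fukuoka: max(15, 17) = 17
Kobe - Sendai - Fukuoka: max(17, 18) = 18
Kobe - Sapporo - Osaka - Sendai - Fukuoka: max(15, 16, 4, 18) = 18
Kobe - Sendai - Osaka - Sapporo - Fukuoka: max(17, 4, 16, 17) = 17
Kobe - Osaka - Sapporo - Fukuoka: max(5, 16, 17) = 17
Best route has worst link 17%.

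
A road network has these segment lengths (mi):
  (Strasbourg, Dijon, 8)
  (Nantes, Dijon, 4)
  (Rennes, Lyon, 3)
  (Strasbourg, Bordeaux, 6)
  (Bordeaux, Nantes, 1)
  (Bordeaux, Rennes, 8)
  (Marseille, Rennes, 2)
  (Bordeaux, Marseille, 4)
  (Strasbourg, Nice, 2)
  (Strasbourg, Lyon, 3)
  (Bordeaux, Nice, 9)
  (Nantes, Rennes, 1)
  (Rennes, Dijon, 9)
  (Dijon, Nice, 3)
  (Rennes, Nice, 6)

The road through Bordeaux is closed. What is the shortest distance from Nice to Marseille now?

8

A few of the Nice→Marseille routes:
Nice - Dijon - Nantes - Rennes - Marseille: 3 + 4 + 1 + 2 = 10
Nice - Rennes - Marseille: 6 + 2 = 8
Nice - Strasbourg - Lyon - Rennes - Marseille: 2 + 3 + 3 + 2 = 10
Shortest: 8 mi.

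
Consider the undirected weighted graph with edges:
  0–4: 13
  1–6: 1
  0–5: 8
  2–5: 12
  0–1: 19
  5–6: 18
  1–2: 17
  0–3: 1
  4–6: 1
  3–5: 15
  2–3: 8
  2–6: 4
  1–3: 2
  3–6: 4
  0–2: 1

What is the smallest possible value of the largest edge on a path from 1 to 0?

Some routes from 1 to 0:
1 → 6 → 2 → 0: max(1, 4, 1) = 4
1 → 3 → 2 → 0: max(2, 8, 1) = 8
1 → 3 → 6 → 2 → 0: max(2, 4, 4, 1) = 4
1 → 3 → 0: max(2, 1) = 2
1 → 6 → 3 → 2 → 0: max(1, 4, 8, 1) = 8
1 → 6 → 3 → 0: max(1, 4, 1) = 4
Smallest bottleneck: 2.

2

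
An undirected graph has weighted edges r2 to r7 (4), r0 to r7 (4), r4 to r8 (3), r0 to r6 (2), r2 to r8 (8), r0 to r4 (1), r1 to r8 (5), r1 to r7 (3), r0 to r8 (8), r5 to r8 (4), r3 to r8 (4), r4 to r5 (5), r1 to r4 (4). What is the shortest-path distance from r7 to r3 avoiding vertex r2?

Comparing a few candidate routes:
r7 -> r0 -> r4 -> r5 -> r8 -> r3: 4 + 1 + 5 + 4 + 4 = 18
r7 -> r0 -> r8 -> r3: 4 + 8 + 4 = 16
r7 -> r1 -> r4 -> r8 -> r3: 3 + 4 + 3 + 4 = 14
r7 -> r0 -> r4 -> r1 -> r8 -> r3: 4 + 1 + 4 + 5 + 4 = 18
r7 -> r0 -> r4 -> r8 -> r3: 4 + 1 + 3 + 4 = 12
r7 -> r1 -> r8 -> r3: 3 + 5 + 4 = 12
Best route has total 12.

12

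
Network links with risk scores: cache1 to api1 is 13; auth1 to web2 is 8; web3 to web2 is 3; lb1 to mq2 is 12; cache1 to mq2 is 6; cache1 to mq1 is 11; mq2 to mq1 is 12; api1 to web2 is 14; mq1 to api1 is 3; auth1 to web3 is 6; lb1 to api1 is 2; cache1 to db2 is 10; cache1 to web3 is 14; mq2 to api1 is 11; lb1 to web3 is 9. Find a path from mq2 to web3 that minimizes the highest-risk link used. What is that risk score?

11

Some routes from mq2 to web3:
mq2→api1→lb1→web3: max(11, 2, 9) = 11
mq2→cache1→mq1→api1→lb1→web3: max(6, 11, 3, 2, 9) = 11
mq2→mq1→api1→lb1→web3: max(12, 3, 2, 9) = 12
Best route has worst link 11.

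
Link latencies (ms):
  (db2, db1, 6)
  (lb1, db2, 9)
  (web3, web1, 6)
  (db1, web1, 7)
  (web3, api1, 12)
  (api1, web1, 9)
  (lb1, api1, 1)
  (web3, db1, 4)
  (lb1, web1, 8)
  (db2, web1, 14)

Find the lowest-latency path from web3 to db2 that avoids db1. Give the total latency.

Some routes from web3 to db2 avoiding db1:
web3-web1-lb1-db2: 6 + 8 + 9 = 23
web3-api1-lb1-db2: 12 + 1 + 9 = 22
web3-web1-db2: 6 + 14 = 20
web3-web1-api1-lb1-db2: 6 + 9 + 1 + 9 = 25
The minimum is 20 ms.

20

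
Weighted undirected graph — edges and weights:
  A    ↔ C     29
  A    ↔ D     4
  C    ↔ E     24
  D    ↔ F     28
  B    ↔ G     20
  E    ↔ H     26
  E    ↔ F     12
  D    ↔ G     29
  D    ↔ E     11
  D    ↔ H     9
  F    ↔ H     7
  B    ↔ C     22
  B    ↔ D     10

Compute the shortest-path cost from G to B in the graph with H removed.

20

Checking several routes:
G - B: 20
G - D - E - C - B: 29 + 11 + 24 + 22 = 86
G - D - A - C - B: 29 + 4 + 29 + 22 = 84
G - D - B: 29 + 10 = 39
Shortest: 20.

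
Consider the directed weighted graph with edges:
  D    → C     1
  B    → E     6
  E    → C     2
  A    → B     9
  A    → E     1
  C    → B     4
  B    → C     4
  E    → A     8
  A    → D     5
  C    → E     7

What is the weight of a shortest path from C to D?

20

Routes from C to D:
C -> B -> E -> A -> D: 4 + 6 + 8 + 5 = 23
C -> E -> A -> D: 7 + 8 + 5 = 20
Best route has total 20.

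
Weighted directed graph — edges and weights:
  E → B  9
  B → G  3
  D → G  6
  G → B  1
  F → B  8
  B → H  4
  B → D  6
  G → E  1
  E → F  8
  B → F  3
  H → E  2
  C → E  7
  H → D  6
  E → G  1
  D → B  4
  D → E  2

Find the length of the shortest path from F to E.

Comparing a few candidate routes:
F - B - G - E: 8 + 3 + 1 = 12
F - B - H - D - E: 8 + 4 + 6 + 2 = 20
F - B - D - E: 8 + 6 + 2 = 16
F - B - H - E: 8 + 4 + 2 = 14
Best route has total 12.

12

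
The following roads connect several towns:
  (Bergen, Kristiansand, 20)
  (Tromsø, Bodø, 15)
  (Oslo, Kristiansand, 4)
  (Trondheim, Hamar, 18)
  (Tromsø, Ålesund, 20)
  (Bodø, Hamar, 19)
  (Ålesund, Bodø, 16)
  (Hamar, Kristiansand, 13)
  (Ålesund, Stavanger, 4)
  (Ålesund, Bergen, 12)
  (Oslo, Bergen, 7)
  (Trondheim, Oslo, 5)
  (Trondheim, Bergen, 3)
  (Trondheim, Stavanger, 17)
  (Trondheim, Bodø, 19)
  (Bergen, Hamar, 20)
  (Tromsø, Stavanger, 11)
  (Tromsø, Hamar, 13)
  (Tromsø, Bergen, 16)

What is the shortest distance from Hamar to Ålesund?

Some routes from Hamar to Ålesund:
Hamar→Bergen→Ålesund: 20 + 12 = 32
Hamar→Tromsø→Stavanger→Ålesund: 13 + 11 + 4 = 28
Hamar→Trondheim→Bergen→Ålesund: 18 + 3 + 12 = 33
Hamar→Bodø→Ålesund: 19 + 16 = 35
Hamar→Tromsø→Ålesund: 13 + 20 = 33
Best route has total 28.

28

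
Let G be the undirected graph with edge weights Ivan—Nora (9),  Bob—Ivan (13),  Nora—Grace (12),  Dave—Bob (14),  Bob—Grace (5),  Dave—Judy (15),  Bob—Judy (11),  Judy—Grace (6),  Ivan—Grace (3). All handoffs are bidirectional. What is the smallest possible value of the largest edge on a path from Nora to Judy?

9

A few of the Nora→Judy routes:
Nora - Ivan - Bob - Grace - Judy: max(9, 13, 5, 6) = 13
Nora - Ivan - Grace - Bob - Judy: max(9, 3, 5, 11) = 11
Nora - Ivan - Bob - Judy: max(9, 13, 11) = 13
Nora - Grace - Judy: max(12, 6) = 12
Nora - Grace - Bob - Judy: max(12, 5, 11) = 12
Nora - Ivan - Grace - Judy: max(9, 3, 6) = 9
Best route has worst link 9.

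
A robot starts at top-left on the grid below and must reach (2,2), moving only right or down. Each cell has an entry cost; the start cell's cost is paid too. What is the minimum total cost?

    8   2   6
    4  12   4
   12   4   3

One optimal route is r0c0→r0c1→r0c2→r1c2→r2c2.
Its cost is 8 + 2 + 6 + 4 + 3 = 23.

23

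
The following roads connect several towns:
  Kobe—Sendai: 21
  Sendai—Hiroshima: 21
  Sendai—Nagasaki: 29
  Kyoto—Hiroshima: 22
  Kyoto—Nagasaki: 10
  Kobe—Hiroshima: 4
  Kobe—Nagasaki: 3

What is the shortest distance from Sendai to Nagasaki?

Routes from Sendai to Nagasaki:
Sendai → Hiroshima → Kobe → Nagasaki: 21 + 4 + 3 = 28
Sendai → Kobe → Hiroshima → Kyoto → Nagasaki: 21 + 4 + 22 + 10 = 57
Sendai → Hiroshima → Kyoto → Nagasaki: 21 + 22 + 10 = 53
Sendai → Nagasaki: 29
Sendai → Kobe → Nagasaki: 21 + 3 = 24
Best route has total 24.

24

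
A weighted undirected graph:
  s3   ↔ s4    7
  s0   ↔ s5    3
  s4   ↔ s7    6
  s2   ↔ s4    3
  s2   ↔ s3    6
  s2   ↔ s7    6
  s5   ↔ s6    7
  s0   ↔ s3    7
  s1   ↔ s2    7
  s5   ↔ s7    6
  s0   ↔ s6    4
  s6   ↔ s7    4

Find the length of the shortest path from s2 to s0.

A few of the s2→s0 routes:
s2-s4-s7-s6-s0: 3 + 6 + 4 + 4 = 17
s2-s7-s6-s0: 6 + 4 + 4 = 14
s2-s7-s5-s0: 6 + 6 + 3 = 15
s2-s4-s3-s0: 3 + 7 + 7 = 17
s2-s3-s0: 6 + 7 = 13
Shortest: 13.

13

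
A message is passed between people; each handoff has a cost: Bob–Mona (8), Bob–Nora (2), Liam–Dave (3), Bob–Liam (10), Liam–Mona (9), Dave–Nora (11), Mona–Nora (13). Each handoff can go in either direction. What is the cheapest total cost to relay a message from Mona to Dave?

Comparing a few candidate routes:
Mona -> Liam -> Dave: 9 + 3 = 12
Mona -> Bob -> Nora -> Dave: 8 + 2 + 11 = 21
Mona -> Nora -> Dave: 13 + 11 = 24
Mona -> Bob -> Liam -> Dave: 8 + 10 + 3 = 21
The minimum is 12.

12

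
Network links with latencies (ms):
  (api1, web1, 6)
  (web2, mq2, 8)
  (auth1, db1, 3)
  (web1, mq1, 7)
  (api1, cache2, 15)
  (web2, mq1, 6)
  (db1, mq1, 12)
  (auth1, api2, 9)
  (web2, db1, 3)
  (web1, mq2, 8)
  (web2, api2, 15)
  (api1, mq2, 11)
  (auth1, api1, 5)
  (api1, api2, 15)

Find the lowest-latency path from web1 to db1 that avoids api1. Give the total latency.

Candidate routes:
web1 → mq1 → db1: 7 + 12 = 19
web1 → mq1 → web2 → api2 → auth1 → db1: 7 + 6 + 15 + 9 + 3 = 40
web1 → mq2 → web2 → db1: 8 + 8 + 3 = 19
web1 → mq2 → web2 → mq1 → db1: 8 + 8 + 6 + 12 = 34
web1 → mq2 → web2 → api2 → auth1 → db1: 8 + 8 + 15 + 9 + 3 = 43
web1 → mq1 → web2 → db1: 7 + 6 + 3 = 16
Best route has total 16 ms.

16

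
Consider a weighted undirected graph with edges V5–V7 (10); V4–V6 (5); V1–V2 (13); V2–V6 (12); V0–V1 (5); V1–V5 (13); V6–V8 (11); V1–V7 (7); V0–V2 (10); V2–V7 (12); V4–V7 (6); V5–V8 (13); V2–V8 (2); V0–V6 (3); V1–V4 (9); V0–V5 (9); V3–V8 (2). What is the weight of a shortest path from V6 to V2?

12

Some routes from V6 to V2:
V6 - V4 - V7 - V2: 5 + 6 + 12 = 23
V6 - V2: 12
V6 - V0 - V5 - V8 - V2: 3 + 9 + 13 + 2 = 27
V6 - V8 - V2: 11 + 2 = 13
V6 - V0 - V1 - V2: 3 + 5 + 13 = 21
V6 - V0 - V2: 3 + 10 = 13
Shortest: 12.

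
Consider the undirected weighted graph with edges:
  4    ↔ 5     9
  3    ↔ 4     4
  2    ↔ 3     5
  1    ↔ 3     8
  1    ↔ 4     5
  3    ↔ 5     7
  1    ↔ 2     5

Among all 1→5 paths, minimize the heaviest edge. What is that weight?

Comparing a few candidate routes:
1→2→3→5: max(5, 5, 7) = 7
1→4→3→5: max(5, 4, 7) = 7
1→3→5: max(8, 7) = 8
Best route has worst link 7.

7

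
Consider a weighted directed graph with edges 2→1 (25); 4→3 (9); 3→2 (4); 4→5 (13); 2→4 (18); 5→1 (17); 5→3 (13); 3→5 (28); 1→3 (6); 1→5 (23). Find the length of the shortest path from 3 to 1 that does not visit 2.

Candidate routes:
3→5→1: 28 + 17 = 45
The minimum is 45.

45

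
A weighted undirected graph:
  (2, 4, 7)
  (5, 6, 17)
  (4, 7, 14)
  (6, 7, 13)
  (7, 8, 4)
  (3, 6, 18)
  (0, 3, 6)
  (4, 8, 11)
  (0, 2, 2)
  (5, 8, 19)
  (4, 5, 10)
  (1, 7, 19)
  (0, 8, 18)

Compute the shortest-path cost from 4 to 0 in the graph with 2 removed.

29

A few of the 4→0 routes:
4→5→8→0: 10 + 19 + 18 = 47
4→8→0: 11 + 18 = 29
4→7→8→0: 14 + 4 + 18 = 36
The minimum is 29.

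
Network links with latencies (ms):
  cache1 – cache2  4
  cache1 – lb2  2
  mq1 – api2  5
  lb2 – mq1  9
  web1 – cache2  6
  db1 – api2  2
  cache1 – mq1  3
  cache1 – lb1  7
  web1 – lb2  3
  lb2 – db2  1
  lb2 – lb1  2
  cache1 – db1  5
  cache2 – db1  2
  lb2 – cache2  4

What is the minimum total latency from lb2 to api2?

Comparing a few candidate routes:
lb2-cache1-cache2-db1-api2: 2 + 4 + 2 + 2 = 10
lb2-cache2-db1-api2: 4 + 2 + 2 = 8
lb2-cache1-mq1-api2: 2 + 3 + 5 = 10
lb2-web1-cache2-db1-api2: 3 + 6 + 2 + 2 = 13
lb2-cache1-db1-api2: 2 + 5 + 2 = 9
The minimum is 8 ms.

8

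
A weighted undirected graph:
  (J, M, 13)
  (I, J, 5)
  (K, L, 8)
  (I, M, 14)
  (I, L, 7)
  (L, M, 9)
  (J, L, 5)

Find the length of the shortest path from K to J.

13

Checking several routes:
K → L → I → J: 8 + 7 + 5 = 20
K → L → J: 8 + 5 = 13
K → L → M → J: 8 + 9 + 13 = 30
The minimum is 13.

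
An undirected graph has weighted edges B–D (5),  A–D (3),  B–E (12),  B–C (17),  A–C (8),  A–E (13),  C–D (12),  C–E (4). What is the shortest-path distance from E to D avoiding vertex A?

16

Routes from E to D avoiding A:
E→C→B→D: 4 + 17 + 5 = 26
E→B→D: 12 + 5 = 17
E→C→D: 4 + 12 = 16
E→B→C→D: 12 + 17 + 12 = 41
The minimum is 16.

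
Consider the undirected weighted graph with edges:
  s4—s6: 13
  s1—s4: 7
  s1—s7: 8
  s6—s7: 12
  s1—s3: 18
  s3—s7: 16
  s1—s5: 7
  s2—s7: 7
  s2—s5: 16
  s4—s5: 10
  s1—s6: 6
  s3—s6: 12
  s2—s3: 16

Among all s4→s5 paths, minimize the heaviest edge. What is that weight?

7

Checking several routes:
s4→s1→s6→s3→s7→s2→s5: max(7, 6, 12, 16, 7, 16) = 16
s4→s5: max(10) = 10
s4→s1→s5: max(7, 7) = 7
s4→s6→s1→s5: max(13, 6, 7) = 13
s4→s6→s7→s1→s5: max(13, 12, 8, 7) = 13
s4→s1→s6→s3→s2→s5: max(7, 6, 12, 16, 16) = 16
Best route has worst link 7.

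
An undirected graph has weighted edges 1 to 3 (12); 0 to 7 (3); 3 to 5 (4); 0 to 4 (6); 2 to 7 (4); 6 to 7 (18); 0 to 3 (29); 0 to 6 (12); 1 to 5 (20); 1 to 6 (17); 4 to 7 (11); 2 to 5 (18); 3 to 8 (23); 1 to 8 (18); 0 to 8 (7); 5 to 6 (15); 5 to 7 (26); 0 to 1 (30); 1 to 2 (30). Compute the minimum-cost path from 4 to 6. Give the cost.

18

Comparing a few candidate routes:
4 - 0 - 7 - 2 - 5 - 6: 6 + 3 + 4 + 18 + 15 = 46
4 - 7 - 0 - 6: 11 + 3 + 12 = 26
4 - 0 - 7 - 6: 6 + 3 + 18 = 27
4 - 7 - 6: 11 + 18 = 29
4 - 0 - 6: 6 + 12 = 18
Best route has total 18.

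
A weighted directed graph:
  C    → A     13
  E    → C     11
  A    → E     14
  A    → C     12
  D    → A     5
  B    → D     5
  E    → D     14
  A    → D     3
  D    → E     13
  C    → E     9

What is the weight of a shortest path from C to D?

Routes from C to D:
C -> E -> D: 9 + 14 = 23
C -> A -> D: 13 + 3 = 16
C -> A -> E -> D: 13 + 14 + 14 = 41
Best route has total 16.

16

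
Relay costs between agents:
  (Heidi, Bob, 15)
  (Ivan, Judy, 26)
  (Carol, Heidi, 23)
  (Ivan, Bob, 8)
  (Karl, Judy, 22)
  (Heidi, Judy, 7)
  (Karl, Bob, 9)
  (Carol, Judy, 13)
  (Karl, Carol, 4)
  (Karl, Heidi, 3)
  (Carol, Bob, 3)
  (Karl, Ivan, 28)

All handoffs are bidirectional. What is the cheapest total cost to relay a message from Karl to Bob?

Comparing a few candidate routes:
Karl - Bob: 9
Karl - Heidi - Judy - Carol - Bob: 3 + 7 + 13 + 3 = 26
Karl - Carol - Bob: 4 + 3 = 7
Karl - Heidi - Bob: 3 + 15 = 18
Best route has total 7.

7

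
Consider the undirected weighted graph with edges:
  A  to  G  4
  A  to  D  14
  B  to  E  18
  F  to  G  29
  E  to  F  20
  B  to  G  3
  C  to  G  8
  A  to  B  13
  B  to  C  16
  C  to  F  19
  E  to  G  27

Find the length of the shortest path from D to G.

18

A few of the D→G routes:
D → A → B → G: 14 + 13 + 3 = 30
D → A → B → E → G: 14 + 13 + 18 + 27 = 72
D → A → B → C → G: 14 + 13 + 16 + 8 = 51
D → A → B → E → F → C → G: 14 + 13 + 18 + 20 + 19 + 8 = 92
D → A → B → C → F → G: 14 + 13 + 16 + 19 + 29 = 91
D → A → G: 14 + 4 = 18
Shortest: 18.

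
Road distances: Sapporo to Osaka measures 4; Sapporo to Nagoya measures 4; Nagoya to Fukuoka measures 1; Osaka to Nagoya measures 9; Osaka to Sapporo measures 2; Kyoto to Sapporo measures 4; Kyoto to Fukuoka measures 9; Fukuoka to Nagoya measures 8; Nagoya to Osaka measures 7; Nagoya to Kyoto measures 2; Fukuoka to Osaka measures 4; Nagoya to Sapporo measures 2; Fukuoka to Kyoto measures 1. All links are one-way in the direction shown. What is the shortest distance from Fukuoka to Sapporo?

Checking several routes:
Fukuoka - Osaka - Sapporo: 4 + 2 = 6
Fukuoka - Nagoya - Sapporo: 8 + 2 = 10
Fukuoka - Osaka - Nagoya - Sapporo: 4 + 9 + 2 = 15
Fukuoka - Nagoya - Osaka - Sapporo: 8 + 7 + 2 = 17
Fukuoka - Kyoto - Sapporo: 1 + 4 = 5
Fukuoka - Nagoya - Kyoto - Sapporo: 8 + 2 + 4 = 14
The minimum is 5.

5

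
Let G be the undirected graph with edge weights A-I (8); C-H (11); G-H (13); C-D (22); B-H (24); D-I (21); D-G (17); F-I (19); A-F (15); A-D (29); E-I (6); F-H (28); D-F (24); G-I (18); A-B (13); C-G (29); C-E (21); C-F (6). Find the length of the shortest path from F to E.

Comparing a few candidate routes:
F -> I -> E: 19 + 6 = 25
F -> C -> H -> G -> I -> E: 6 + 11 + 13 + 18 + 6 = 54
F -> D -> I -> E: 24 + 21 + 6 = 51
F -> C -> E: 6 + 21 = 27
F -> A -> I -> E: 15 + 8 + 6 = 29
The minimum is 25.

25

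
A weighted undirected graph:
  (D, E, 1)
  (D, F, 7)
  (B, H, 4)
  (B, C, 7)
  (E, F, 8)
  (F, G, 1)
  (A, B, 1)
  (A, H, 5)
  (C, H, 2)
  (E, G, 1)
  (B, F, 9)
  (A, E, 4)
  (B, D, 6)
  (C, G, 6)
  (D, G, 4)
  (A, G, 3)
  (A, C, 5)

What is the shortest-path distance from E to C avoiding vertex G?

9

Checking several routes:
E - D - B - H - C: 1 + 6 + 4 + 2 = 13
E - A - C: 4 + 5 = 9
E - A - B - C: 4 + 1 + 7 = 12
E - A - B - H - C: 4 + 1 + 4 + 2 = 11
E - D - B - A - C: 1 + 6 + 1 + 5 = 13
E - A - H - C: 4 + 5 + 2 = 11
The minimum is 9.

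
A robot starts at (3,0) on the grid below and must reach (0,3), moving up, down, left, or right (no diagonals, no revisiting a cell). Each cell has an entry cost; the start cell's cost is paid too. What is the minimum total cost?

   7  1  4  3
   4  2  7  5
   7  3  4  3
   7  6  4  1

Take r3c0 → r3c1 → r2c1 → r1c1 → r0c1 → r0c2 → r0c3 for a total of 7 + 6 + 3 + 2 + 1 + 4 + 3 = 26.

26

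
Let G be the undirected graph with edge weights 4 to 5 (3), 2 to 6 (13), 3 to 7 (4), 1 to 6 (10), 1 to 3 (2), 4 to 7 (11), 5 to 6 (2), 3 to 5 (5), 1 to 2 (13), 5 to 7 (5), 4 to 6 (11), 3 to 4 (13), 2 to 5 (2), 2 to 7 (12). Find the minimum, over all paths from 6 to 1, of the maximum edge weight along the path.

5

Some routes from 6 to 1:
6 - 4 - 7 - 5 - 3 - 1: max(11, 11, 5, 5, 2) = 11
6 - 5 - 3 - 1: max(2, 5, 2) = 5
6 - 5 - 7 - 3 - 1: max(2, 5, 4, 2) = 5
6 - 4 - 7 - 3 - 1: max(11, 11, 4, 2) = 11
6 - 1: max(10) = 10
The minimum achievable maximum is 5.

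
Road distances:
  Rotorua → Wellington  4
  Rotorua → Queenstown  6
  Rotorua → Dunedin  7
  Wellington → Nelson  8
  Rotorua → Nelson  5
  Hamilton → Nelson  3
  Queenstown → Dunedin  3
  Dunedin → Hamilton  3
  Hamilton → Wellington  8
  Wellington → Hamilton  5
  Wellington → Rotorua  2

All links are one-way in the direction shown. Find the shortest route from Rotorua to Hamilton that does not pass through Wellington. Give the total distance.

Routes from Rotorua to Hamilton avoiding Wellington:
Rotorua→Queenstown→Dunedin→Hamilton: 6 + 3 + 3 = 12
Rotorua→Dunedin→Hamilton: 7 + 3 = 10
Best route has total 10.

10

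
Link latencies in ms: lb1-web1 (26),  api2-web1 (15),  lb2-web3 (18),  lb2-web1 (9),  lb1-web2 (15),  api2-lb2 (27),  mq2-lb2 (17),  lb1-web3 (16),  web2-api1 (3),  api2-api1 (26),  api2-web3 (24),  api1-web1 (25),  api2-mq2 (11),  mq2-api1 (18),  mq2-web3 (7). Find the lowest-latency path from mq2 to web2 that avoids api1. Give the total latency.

Checking several routes:
mq2 → web3 → lb1 → web2: 7 + 16 + 15 = 38
mq2 → lb2 → web3 → lb1 → web2: 17 + 18 + 16 + 15 = 66
mq2 → api2 → web3 → lb1 → web2: 11 + 24 + 16 + 15 = 66
Best route has total 38 ms.

38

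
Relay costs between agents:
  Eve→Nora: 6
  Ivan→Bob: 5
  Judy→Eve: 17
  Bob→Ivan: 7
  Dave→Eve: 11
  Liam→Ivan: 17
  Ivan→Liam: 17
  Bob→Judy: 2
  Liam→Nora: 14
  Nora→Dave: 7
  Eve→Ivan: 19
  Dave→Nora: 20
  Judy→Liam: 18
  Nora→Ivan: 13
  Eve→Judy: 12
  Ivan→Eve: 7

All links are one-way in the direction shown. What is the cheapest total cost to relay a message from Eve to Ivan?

Paths from Eve to Ivan:
Eve-Judy-Liam-Ivan: 12 + 18 + 17 = 47
Eve-Nora-Ivan: 6 + 13 = 19
Eve-Ivan: 19
Eve-Judy-Liam-Nora-Ivan: 12 + 18 + 14 + 13 = 57
The minimum is 19.

19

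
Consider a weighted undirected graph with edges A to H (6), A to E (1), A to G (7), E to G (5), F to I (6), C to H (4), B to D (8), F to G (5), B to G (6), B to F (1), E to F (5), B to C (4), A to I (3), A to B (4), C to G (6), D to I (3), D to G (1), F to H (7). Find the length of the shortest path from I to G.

A few of the I→G routes:
I - A - G: 3 + 7 = 10
I - F - G: 6 + 5 = 11
I - D - G: 3 + 1 = 4
I - A - E - G: 3 + 1 + 5 = 9
Best route has total 4.

4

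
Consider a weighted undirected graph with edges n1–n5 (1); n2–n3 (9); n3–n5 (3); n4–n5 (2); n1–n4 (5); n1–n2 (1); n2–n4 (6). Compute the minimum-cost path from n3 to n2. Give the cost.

Some routes from n3 to n2:
n3→n5→n4→n2: 3 + 2 + 6 = 11
n3→n5→n1→n2: 3 + 1 + 1 = 5
n3→n2: 9
Shortest: 5.

5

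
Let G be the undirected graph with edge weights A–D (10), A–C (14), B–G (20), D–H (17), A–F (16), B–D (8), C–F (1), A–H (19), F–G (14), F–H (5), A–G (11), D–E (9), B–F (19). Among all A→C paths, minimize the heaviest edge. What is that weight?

14

Comparing a few candidate routes:
A -> F -> C: max(16, 1) = 16
A -> D -> H -> F -> C: max(10, 17, 5, 1) = 17
A -> H -> D -> B -> F -> C: max(19, 17, 8, 19, 1) = 19
A -> G -> F -> C: max(11, 14, 1) = 14
A -> D -> B -> F -> C: max(10, 8, 19, 1) = 19
A -> C: max(14) = 14
The minimum achievable maximum is 14.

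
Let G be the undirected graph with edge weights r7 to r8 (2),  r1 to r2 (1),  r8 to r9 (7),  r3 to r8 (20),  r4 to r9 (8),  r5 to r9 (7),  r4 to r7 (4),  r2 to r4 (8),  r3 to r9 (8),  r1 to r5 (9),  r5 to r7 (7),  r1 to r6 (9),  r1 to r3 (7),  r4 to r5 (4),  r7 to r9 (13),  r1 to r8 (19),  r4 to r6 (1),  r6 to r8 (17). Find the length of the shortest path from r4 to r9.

8

Comparing a few candidate routes:
r4→r5→r9: 4 + 7 = 11
r4→r9: 8
r4→r7→r9: 4 + 13 = 17
r4→r7→r8→r9: 4 + 2 + 7 = 13
r4→r7→r5→r9: 4 + 7 + 7 = 18
The minimum is 8.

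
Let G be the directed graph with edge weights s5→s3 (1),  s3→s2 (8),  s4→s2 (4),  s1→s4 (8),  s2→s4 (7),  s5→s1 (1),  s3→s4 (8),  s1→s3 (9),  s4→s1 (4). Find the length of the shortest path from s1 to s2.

12

Routes from s1 to s2:
s1 -> s3 -> s2: 9 + 8 = 17
s1 -> s3 -> s4 -> s2: 9 + 8 + 4 = 21
s1 -> s4 -> s2: 8 + 4 = 12
The minimum is 12.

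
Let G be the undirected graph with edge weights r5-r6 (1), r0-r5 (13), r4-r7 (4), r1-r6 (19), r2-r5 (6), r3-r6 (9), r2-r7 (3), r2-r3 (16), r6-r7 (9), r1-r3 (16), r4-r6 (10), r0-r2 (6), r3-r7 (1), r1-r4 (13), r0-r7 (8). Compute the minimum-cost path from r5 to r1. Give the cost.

A few of the r5→r1 routes:
r5 - r2 - r7 - r4 - r1: 6 + 3 + 4 + 13 = 26
r5 - r2 - r7 - r3 - r1: 6 + 3 + 1 + 16 = 26
r5 - r6 - r4 - r1: 1 + 10 + 13 = 24
r5 - r6 - r3 - r1: 1 + 9 + 16 = 26
r5 - r6 - r1: 1 + 19 = 20
Best route has total 20.

20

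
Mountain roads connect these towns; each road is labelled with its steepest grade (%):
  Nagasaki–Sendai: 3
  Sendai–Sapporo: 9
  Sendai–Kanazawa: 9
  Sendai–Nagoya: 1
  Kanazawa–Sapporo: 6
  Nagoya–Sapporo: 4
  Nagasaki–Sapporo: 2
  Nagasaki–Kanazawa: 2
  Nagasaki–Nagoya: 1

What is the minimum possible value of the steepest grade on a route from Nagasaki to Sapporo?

2

Some routes from Nagasaki to Sapporo:
Nagasaki→Sapporo: max(2) = 2
Nagasaki→Kanazawa→Sendai→Nagoya→Sapporo: max(2, 9, 1, 4) = 9
Nagasaki→Nagoya→Sapporo: max(1, 4) = 4
Nagasaki→Kanazawa→Sendai→Sapporo: max(2, 9, 9) = 9
Nagasaki→Sendai→Nagoya→Sapporo: max(3, 1, 4) = 4
Nagasaki→Kanazawa→Sapporo: max(2, 6) = 6
The minimum achievable maximum is 2%.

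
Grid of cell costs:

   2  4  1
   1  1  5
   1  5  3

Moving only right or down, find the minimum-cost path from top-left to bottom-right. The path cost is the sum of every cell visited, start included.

Path (0,0)→(1,0)→(1,1)→(1,2)→(2,2): 2 + 1 + 1 + 5 + 3 = 12.
(Top row then right column would cost 15.)

12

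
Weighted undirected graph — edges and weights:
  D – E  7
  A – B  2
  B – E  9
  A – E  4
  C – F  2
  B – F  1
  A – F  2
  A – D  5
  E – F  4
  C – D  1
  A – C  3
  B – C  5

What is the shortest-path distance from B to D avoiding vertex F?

Some routes from B to D avoiding F:
B→A→E→D: 2 + 4 + 7 = 13
B→A→D: 2 + 5 = 7
B→A→C→D: 2 + 3 + 1 = 6
B→C→D: 5 + 1 = 6
The minimum is 6.

6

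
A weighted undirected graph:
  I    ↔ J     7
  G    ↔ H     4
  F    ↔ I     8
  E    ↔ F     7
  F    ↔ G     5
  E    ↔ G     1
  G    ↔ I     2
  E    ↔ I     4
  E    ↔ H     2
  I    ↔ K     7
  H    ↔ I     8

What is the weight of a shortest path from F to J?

Comparing a few candidate routes:
F -> G -> E -> I -> J: 5 + 1 + 4 + 7 = 17
F -> E -> G -> I -> J: 7 + 1 + 2 + 7 = 17
F -> I -> J: 8 + 7 = 15
F -> G -> I -> J: 5 + 2 + 7 = 14
F -> E -> I -> J: 7 + 4 + 7 = 18
Shortest: 14.

14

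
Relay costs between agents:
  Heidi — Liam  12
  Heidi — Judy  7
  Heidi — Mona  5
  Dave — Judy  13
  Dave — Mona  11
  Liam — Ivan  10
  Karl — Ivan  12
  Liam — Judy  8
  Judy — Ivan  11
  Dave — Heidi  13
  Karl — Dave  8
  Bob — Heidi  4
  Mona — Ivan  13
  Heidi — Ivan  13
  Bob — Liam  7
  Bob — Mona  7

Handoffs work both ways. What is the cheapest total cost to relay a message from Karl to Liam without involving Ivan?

Some routes from Karl to Liam avoiding Ivan:
Karl - Dave - Mona - Bob - Liam: 8 + 11 + 7 + 7 = 33
Karl - Dave - Heidi - Bob - Liam: 8 + 13 + 4 + 7 = 32
Karl - Dave - Judy - Liam: 8 + 13 + 8 = 29
Karl - Dave - Heidi - Liam: 8 + 13 + 12 = 33
The minimum is 29.

29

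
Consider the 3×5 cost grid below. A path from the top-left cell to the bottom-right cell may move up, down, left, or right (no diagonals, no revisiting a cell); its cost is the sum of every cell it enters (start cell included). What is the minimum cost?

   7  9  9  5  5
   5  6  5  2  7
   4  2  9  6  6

37

One optimal route is r0c0 r1c0 r1c1 r1c2 r1c3 r2c3 r2c4.
Its cost is 7 + 5 + 6 + 5 + 2 + 6 + 6 = 37.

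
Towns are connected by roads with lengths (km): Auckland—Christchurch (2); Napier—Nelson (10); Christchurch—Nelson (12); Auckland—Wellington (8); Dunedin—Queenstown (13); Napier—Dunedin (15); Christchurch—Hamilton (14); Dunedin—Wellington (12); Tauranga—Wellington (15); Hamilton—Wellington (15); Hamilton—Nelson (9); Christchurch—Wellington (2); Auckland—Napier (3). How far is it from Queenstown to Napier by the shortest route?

A few of the Queenstown→Napier routes:
Queenstown - Dunedin - Napier: 13 + 15 = 28
Queenstown - Dunedin - Wellington - Auckland - Christchurch - Nelson - Napier: 13 + 12 + 8 + 2 + 12 + 10 = 57
Queenstown - Dunedin - Wellington - Auckland - Napier: 13 + 12 + 8 + 3 = 36
Queenstown - Dunedin - Wellington - Christchurch - Auckland - Napier: 13 + 12 + 2 + 2 + 3 = 32
Queenstown - Dunedin - Wellington - Christchurch - Nelson - Napier: 13 + 12 + 2 + 12 + 10 = 49
The minimum is 28 km.

28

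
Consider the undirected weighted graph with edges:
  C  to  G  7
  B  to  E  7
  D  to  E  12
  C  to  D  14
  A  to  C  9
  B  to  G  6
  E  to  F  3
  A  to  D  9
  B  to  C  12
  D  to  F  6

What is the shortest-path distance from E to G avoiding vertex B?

Comparing a few candidate routes:
E→F→D→A→C→G: 3 + 6 + 9 + 9 + 7 = 34
E→F→D→C→G: 3 + 6 + 14 + 7 = 30
E→D→C→G: 12 + 14 + 7 = 33
Shortest: 30.

30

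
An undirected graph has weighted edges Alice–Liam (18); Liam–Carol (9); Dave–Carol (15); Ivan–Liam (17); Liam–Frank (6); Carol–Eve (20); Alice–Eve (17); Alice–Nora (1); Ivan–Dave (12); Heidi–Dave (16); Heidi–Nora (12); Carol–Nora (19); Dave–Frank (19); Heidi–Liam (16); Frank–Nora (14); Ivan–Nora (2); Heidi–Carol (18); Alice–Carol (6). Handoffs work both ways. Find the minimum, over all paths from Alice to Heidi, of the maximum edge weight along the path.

Comparing a few candidate routes:
Alice - Carol - Liam - Heidi: max(6, 9, 16) = 16
Alice - Carol - Dave - Ivan - Nora - Heidi: max(6, 15, 12, 2, 12) = 15
Alice - Nora - Heidi: max(1, 12) = 12
Alice - Carol - Liam - Frank - Nora - Ivan - Dave - Heidi: max(6, 9, 6, 14, 2, 12, 16) = 16
Alice - Carol - Liam - Frank - Nora - Heidi: max(6, 9, 6, 14, 12) = 14
Alice - Carol - Dave - Ivan - Nora - Frank - Liam - Heidi: max(6, 15, 12, 2, 14, 6, 16) = 16
Smallest bottleneck: 12.

12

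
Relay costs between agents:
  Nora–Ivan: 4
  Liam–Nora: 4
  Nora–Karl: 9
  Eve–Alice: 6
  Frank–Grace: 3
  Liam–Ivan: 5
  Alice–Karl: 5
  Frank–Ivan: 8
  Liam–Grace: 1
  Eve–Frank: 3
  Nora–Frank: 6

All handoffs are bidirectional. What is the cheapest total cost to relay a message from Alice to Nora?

14

Comparing a few candidate routes:
Alice - Karl - Nora: 5 + 9 = 14
Alice - Eve - Frank - Grace - Liam - Nora: 6 + 3 + 3 + 1 + 4 = 17
Alice - Eve - Frank - Nora: 6 + 3 + 6 = 15
Shortest: 14.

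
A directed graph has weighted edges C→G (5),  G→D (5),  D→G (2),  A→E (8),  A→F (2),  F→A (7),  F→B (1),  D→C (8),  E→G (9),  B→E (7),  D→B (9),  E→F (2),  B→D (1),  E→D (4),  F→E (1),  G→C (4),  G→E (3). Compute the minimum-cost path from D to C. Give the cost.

Paths from D to C:
D → C: 8
D → G → C: 2 + 4 = 6
D → B → E → G → C: 9 + 7 + 9 + 4 = 29
Best route has total 6.

6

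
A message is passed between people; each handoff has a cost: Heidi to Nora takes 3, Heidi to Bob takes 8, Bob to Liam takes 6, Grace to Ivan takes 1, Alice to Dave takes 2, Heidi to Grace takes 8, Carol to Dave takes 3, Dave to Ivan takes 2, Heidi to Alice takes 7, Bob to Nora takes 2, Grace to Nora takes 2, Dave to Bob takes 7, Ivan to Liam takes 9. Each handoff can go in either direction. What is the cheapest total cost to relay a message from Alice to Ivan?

4

Comparing a few candidate routes:
Alice-Dave-Bob-Nora-Grace-Ivan: 2 + 7 + 2 + 2 + 1 = 14
Alice-Dave-Ivan: 2 + 2 = 4
Alice-Heidi-Nora-Grace-Ivan: 7 + 3 + 2 + 1 = 13
Alice-Heidi-Grace-Ivan: 7 + 8 + 1 = 16
Shortest: 4.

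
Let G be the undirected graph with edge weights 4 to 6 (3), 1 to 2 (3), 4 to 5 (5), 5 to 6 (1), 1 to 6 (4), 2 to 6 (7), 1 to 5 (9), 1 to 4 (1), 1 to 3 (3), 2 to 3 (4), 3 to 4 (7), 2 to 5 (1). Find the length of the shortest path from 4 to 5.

Comparing a few candidate routes:
4 -> 6 -> 5: 3 + 1 = 4
4 -> 5: 5
4 -> 1 -> 2 -> 5: 1 + 3 + 1 = 5
Shortest: 4.

4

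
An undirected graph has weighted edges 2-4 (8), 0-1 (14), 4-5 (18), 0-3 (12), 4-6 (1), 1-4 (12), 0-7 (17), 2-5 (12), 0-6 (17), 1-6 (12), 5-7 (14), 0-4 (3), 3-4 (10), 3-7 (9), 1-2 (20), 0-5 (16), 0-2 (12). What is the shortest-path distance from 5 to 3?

Checking several routes:
5→4→3: 18 + 10 = 28
5→7→3: 14 + 9 = 23
5→0→3: 16 + 12 = 28
5→0→4→3: 16 + 3 + 10 = 29
Best route has total 23.

23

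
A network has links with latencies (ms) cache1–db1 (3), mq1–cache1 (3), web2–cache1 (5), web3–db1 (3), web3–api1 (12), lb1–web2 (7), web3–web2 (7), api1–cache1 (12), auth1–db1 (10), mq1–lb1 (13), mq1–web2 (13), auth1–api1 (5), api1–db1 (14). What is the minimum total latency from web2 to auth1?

18

Checking several routes:
web2 → cache1 → db1 → api1 → auth1: 5 + 3 + 14 + 5 = 27
web2 → cache1 → db1 → web3 → api1 → auth1: 5 + 3 + 3 + 12 + 5 = 28
web2 → cache1 → db1 → auth1: 5 + 3 + 10 = 18
web2 → cache1 → api1 → auth1: 5 + 12 + 5 = 22
web2 → web3 → api1 → auth1: 7 + 12 + 5 = 24
web2 → web3 → db1 → auth1: 7 + 3 + 10 = 20
Shortest: 18 ms.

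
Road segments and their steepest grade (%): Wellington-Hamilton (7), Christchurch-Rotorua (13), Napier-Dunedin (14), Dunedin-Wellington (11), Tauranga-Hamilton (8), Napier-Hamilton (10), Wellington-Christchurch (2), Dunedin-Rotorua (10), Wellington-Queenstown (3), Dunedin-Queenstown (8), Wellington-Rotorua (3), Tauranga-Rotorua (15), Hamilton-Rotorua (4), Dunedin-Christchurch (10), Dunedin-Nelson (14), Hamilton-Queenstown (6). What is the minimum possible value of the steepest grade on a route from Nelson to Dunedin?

Candidate routes:
Nelson-Dunedin: max(14) = 14
The minimum achievable maximum is 14%.

14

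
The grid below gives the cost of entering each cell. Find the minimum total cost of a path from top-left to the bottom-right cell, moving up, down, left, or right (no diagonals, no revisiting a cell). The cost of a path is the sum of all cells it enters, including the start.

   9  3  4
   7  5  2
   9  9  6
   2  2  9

Path r0c0 r0c1 r0c2 r1c2 r2c2 r3c2: 9 + 3 + 4 + 2 + 6 + 9 = 33.

33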